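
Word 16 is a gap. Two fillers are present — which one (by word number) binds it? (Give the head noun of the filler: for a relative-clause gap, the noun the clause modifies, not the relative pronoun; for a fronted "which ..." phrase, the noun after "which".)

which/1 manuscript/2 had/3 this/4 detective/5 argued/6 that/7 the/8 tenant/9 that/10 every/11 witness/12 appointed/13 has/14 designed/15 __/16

The marked gap is the direct object of "designed".
Its filler is the fronted wh-phrase "which manuscript", at word 2.
(The other dependency links word 9 to a gap after word 13.)

2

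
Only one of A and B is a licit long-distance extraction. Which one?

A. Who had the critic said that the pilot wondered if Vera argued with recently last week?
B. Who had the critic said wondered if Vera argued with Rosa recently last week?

In A, the wh-phrase is extracted from inside a wh-island (introduced by "if"), which blocks movement.
In B, the extraction path crosses only that-complement boundaries, which are transparent.
So B is grammatical.

B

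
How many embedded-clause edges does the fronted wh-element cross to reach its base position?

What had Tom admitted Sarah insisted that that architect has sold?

"what" is extracted from the object of "sold".
Boundaries crossed, outermost first: [Ø], [that] — 2 in total.

2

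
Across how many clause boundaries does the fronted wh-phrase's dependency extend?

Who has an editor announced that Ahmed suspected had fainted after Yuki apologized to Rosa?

"who" is extracted from the subject of "fainted".
Boundaries crossed, outermost first: [that], [Ø] — 2 in total.

2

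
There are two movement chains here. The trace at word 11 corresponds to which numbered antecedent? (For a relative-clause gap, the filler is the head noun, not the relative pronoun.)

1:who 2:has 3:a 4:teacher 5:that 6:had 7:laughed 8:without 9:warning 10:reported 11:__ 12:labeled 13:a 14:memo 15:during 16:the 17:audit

The marked gap is the subject of "labeled".
Its filler is the fronted wh-phrase "who", at word 1.
(The other dependency links word 4 to a gap after word 5.)

1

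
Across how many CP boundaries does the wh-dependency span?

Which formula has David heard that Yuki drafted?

"which formula" is extracted from the object of "drafted".
Boundaries crossed, outermost first: [that] — 1 in total.

1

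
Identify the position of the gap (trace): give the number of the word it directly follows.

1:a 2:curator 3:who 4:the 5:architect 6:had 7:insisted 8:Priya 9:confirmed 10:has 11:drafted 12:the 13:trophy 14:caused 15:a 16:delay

The displaced element is "a curator" (word 2).
It is linked across 2 clause boundaries (Ø → Ø).
It functions as the subject of "drafted", so the gap sits immediately after word 9 ("confirmed").
Base order: The architect had insisted Priya confirmed that a curator has drafted the trophy.

9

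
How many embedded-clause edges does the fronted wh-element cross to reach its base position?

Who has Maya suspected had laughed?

1

"who" is extracted from the subject of "laughed".
Boundaries crossed, outermost first: [Ø] — 1 in total.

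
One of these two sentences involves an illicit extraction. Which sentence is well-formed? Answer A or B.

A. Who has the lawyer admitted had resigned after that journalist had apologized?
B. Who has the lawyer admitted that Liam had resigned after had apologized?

In B, the wh-phrase is extracted from inside an adjunct island (introduced by "after"), which blocks movement.
In A, the extraction path crosses only that-complement boundaries, which are transparent.
So A is grammatical.

A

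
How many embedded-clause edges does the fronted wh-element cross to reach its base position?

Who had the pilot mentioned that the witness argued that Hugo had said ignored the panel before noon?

"who" is extracted from the subject of "ignored".
Boundaries crossed, outermost first: [that], [that], [Ø] — 3 in total.

3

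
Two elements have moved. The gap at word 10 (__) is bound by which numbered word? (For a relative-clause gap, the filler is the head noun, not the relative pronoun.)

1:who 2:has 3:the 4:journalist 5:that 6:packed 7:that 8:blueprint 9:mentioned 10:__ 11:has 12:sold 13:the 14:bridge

1

The marked gap is the subject of "sold".
Its filler is the fronted wh-phrase "who", at word 1.
(The other dependency links word 4 to a gap after word 5.)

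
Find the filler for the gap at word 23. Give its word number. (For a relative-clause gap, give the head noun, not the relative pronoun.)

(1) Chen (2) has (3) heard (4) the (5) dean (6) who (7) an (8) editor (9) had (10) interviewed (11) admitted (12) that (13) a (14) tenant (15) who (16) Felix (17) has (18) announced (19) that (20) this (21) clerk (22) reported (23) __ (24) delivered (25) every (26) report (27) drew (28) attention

14

The gap at 23 is the subject of "delivered", inside a relative clause.
The relative pronoun is "who" (word 15); it is bound by the head noun immediately before it.
Its filler is the head noun "tenant", at word 14.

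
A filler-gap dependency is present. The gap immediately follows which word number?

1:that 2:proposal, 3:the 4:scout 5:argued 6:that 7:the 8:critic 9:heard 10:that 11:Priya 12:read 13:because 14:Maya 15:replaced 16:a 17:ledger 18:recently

12

The displaced element is "that proposal" (word 2).
It is linked across 2 clause boundaries (that → that).
It functions as the direct object of "read", so the gap sits immediately after word 12 ("read").
Base order: The scout argued that the critic heard that Priya read that proposal because Maya replaced a ledger recently.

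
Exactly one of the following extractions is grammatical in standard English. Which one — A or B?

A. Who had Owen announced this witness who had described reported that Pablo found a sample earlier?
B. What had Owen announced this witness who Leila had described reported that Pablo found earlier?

B

In A, the wh-phrase is extracted from inside a complex-NP island (relative clause) (introduced by "who"), which blocks movement.
In B, the extraction path crosses only that-complement boundaries, which are transparent.
So B is grammatical.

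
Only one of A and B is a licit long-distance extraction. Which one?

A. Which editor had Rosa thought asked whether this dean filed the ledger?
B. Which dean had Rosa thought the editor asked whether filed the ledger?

In B, the wh-phrase is extracted from inside a wh-island (introduced by "whether"), which blocks movement.
In A, the extraction path crosses only that-complement boundaries, which are transparent.
So A is grammatical.

A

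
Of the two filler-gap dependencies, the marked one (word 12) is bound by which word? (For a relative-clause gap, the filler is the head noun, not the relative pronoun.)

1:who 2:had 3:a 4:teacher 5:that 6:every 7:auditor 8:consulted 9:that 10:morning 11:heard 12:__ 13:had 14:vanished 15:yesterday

The marked gap is the subject of "vanished".
Its filler is the fronted wh-phrase "who", at word 1.
(The other dependency links word 4 to a gap after word 8.)

1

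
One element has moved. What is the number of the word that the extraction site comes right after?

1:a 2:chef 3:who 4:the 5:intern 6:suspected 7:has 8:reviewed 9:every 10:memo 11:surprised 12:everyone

6

The displaced element is "a chef" (word 2).
It is linked across 1 clause boundary (Ø).
It functions as the subject of "reviewed", so the gap sits immediately after word 6 ("suspected").
Base order: The intern suspected a chef has reviewed every memo.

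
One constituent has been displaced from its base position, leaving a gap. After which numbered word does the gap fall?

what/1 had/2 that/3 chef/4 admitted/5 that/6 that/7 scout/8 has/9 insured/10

10

The displaced element is "what" (word 1).
It is linked across 1 clause boundary (that).
It functions as the direct object of "insured", so the gap sits immediately after word 10 ("insured").
Base order: That chef had admitted that that scout has insured what.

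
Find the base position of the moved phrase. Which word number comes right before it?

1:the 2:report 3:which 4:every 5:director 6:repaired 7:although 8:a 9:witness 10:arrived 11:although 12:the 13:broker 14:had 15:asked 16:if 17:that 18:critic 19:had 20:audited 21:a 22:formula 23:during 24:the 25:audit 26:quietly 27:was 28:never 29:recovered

The displaced element is "the report" (word 2).
It functions as the direct object of "repaired", so the gap sits immediately after word 6 ("repaired").
Base order: Every director repaired the report although a witness arrived although the broker had asked if that critic had audited a formula during the audit quietly.

6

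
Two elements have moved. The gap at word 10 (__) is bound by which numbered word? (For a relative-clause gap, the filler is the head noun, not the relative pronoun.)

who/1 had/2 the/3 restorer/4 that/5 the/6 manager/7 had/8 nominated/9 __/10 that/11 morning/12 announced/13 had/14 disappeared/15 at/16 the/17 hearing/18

The marked gap is inside the relative clause, the direct object of "nominated".
Its filler is the head noun "restorer" (via "that"), at word 4.
(The other dependency links word 1 to a gap after word 13.)

4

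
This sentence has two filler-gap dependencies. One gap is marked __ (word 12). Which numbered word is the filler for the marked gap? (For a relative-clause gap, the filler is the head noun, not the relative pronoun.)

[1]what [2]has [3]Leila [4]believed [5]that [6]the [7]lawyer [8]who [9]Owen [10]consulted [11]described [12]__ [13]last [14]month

1

The marked gap is the direct object of "described".
Its filler is the fronted wh-phrase "what", at word 1.
(The other dependency links word 7 to a gap after word 10.)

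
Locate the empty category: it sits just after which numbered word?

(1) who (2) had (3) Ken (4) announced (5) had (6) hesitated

4

The displaced element is "who" (word 1).
It is linked across 1 clause boundary (Ø).
It functions as the subject of "hesitated", so the gap sits immediately after word 4 ("announced").
Base order: Ken had announced who had hesitated.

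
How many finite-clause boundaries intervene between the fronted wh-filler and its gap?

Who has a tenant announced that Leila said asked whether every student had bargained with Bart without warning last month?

2

"who" is extracted from the subject of "asked".
Boundaries crossed, outermost first: [that], [Ø] — 2 in total.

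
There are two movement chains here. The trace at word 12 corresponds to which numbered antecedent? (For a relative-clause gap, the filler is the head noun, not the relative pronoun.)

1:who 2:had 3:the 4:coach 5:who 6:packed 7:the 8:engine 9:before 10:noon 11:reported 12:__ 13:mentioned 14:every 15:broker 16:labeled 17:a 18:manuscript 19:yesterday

1

The marked gap is the subject of "mentioned".
Its filler is the fronted wh-phrase "who", at word 1.
(The other dependency links word 4 to a gap after word 5.)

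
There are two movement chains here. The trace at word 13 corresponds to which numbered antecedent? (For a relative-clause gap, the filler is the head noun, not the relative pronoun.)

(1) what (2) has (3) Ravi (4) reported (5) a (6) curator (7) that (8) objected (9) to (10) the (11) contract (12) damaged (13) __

1

The marked gap is the direct object of "damaged".
Its filler is the fronted wh-phrase "what", at word 1.
(The other dependency links word 6 to a gap after word 7.)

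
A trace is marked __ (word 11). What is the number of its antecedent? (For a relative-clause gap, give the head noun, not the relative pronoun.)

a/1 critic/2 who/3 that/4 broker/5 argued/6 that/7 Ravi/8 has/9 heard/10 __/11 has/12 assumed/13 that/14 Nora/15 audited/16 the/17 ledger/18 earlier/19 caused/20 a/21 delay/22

The gap at 11 is the subject of "assumed", inside a relative clause.
The relative pronoun is "who" (word 3); it is bound by the head noun immediately before it.
Its filler is the head noun "critic", at word 2.

2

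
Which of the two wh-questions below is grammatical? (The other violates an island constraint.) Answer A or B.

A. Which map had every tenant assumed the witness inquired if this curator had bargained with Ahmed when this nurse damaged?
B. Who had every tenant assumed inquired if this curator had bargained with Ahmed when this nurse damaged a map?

In A, the wh-phrase is extracted from inside a wh-island (introduced by "if"), which blocks movement.
In B, the extraction path crosses only that-complement boundaries, which are transparent.
So B is grammatical.

B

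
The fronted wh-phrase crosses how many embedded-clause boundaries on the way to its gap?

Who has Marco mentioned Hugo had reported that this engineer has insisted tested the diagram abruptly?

"who" is extracted from the subject of "tested".
Boundaries crossed, outermost first: [Ø], [that], [Ø] — 3 in total.

3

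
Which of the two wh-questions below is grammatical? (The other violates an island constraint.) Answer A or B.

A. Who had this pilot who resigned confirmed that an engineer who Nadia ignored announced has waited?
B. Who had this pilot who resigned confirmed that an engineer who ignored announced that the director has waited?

A

In B, the wh-phrase is extracted from inside a complex-NP island (relative clause) (introduced by "who"), which blocks movement.
In A, the extraction path crosses only that-complement boundaries, which are transparent.
So A is grammatical.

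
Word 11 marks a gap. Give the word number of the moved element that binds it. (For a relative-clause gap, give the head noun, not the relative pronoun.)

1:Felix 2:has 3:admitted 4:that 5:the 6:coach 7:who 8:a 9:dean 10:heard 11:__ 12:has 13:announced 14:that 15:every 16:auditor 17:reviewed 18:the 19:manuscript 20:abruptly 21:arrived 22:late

6

The gap at 11 is the subject of "announced", inside a relative clause.
The relative pronoun is "who" (word 7); it is bound by the head noun immediately before it.
Its filler is the head noun "coach", at word 6.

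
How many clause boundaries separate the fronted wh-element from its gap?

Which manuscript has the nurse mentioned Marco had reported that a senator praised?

2

"which manuscript" is extracted from the object of "praised".
Boundaries crossed, outermost first: [Ø], [that] — 2 in total.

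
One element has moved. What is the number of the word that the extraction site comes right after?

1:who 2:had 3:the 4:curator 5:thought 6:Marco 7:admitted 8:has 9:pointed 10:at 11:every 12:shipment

The displaced element is "who" (word 1).
It is linked across 2 clause boundaries (Ø → Ø).
It functions as the subject of "pointed", so the gap sits immediately after word 7 ("admitted").
Base order: The curator had thought Marco admitted that who has pointed at every shipment.

7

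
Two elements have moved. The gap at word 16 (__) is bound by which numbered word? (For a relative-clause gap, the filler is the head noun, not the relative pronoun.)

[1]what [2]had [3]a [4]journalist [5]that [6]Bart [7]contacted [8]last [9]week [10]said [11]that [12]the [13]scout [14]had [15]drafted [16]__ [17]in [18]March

The marked gap is the direct object of "drafted".
Its filler is the fronted wh-phrase "what", at word 1.
(The other dependency links word 4 to a gap after word 7.)

1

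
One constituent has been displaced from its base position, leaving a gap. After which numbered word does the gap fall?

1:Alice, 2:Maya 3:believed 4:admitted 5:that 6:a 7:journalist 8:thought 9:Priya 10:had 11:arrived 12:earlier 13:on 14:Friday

3

The displaced element is "Alice" (word 1).
It is linked across 1 clause boundary (Ø).
It functions as the subject of "admitted", so the gap sits immediately after word 3 ("believed").
Base order: Maya believed that Alice admitted that a journalist thought Priya had arrived earlier on Friday.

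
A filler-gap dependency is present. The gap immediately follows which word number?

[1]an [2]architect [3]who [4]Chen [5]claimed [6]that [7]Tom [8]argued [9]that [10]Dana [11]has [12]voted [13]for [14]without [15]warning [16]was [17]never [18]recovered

13

The displaced element is "an architect" (word 2).
It is linked across 2 clause boundaries (that → that).
It functions as the object of the preposition "for" of "voted", so the gap sits immediately after word 13 ("for").
Base order: Chen claimed that Tom argued that Dana has voted for an architect without warning.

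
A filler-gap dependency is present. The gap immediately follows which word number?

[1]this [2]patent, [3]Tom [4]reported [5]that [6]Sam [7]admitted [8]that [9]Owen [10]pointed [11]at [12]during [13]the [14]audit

11

The displaced element is "this patent" (word 2).
It is linked across 2 clause boundaries (that → that).
It functions as the object of the preposition "at" of "pointed", so the gap sits immediately after word 11 ("at").
Base order: Tom reported that Sam admitted that Owen pointed at this patent during the audit.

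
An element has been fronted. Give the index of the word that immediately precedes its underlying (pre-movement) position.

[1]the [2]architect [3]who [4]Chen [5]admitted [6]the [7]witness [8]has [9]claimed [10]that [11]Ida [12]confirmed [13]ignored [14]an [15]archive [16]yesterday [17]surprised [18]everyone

The displaced element is "the architect" (word 2).
It is linked across 3 clause boundaries (Ø → that → Ø).
It functions as the subject of "ignored", so the gap sits immediately after word 12 ("confirmed").
Base order: Chen admitted the witness has claimed that Ida confirmed that the architect ignored an archive yesterday.

12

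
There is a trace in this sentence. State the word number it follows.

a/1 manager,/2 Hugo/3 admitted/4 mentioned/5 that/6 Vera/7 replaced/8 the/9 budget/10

The displaced element is "a manager" (word 2).
It is linked across 1 clause boundary (Ø).
It functions as the subject of "mentioned", so the gap sits immediately after word 4 ("admitted").
Base order: Hugo admitted that a manager mentioned that Vera replaced the budget.

4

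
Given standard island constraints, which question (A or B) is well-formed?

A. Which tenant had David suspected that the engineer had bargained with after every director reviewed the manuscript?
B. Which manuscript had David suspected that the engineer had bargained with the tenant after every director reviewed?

In B, the wh-phrase is extracted from inside an adjunct island (introduced by "after"), which blocks movement.
In A, the extraction path crosses only that-complement boundaries, which are transparent.
So A is grammatical.

A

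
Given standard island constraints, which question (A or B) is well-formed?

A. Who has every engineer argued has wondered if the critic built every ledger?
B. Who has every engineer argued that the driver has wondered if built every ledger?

A

In B, the wh-phrase is extracted from inside a wh-island (introduced by "if"), which blocks movement.
In A, the extraction path crosses only that-complement boundaries, which are transparent.
So A is grammatical.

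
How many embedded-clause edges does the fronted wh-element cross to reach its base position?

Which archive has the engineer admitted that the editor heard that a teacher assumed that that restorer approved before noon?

"which archive" is extracted from the object of "approved".
Boundaries crossed, outermost first: [that], [that], [that] — 3 in total.

3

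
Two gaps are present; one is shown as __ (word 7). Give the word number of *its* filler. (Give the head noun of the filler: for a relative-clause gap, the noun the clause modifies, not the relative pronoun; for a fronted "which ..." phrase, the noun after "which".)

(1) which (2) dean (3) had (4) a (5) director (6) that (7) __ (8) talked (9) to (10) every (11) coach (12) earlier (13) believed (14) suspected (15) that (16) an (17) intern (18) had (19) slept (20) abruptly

The marked gap is inside the relative clause, the subject of "talked".
Its filler is the head noun "director" (via "that"), at word 5.
(The other dependency links word 2 to a gap after word 13.)

5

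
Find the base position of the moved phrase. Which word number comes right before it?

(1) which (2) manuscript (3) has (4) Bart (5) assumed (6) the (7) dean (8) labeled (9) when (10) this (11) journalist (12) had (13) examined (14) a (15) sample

8

The displaced element is "which manuscript" (word 2).
It is linked across 1 clause boundary (Ø).
It functions as the direct object of "labeled", so the gap sits immediately after word 8 ("labeled").
Base order: Bart has assumed the dean labeled which manuscript when this journalist had examined a sample.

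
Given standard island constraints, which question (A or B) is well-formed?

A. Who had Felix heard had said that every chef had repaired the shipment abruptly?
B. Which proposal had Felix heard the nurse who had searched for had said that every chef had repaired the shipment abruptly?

In B, the wh-phrase is extracted from inside a complex-NP island (relative clause) (introduced by "who"), which blocks movement.
In A, the extraction path crosses only that-complement boundaries, which are transparent.
So A is grammatical.

A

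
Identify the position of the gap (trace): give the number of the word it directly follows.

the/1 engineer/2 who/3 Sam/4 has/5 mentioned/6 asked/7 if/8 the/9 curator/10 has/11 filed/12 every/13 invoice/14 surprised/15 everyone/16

The displaced element is "the engineer" (word 2).
It is linked across 1 clause boundary (Ø).
It functions as the subject of "asked", so the gap sits immediately after word 6 ("mentioned").
Base order: Sam has mentioned that the engineer asked if the curator has filed every invoice.

6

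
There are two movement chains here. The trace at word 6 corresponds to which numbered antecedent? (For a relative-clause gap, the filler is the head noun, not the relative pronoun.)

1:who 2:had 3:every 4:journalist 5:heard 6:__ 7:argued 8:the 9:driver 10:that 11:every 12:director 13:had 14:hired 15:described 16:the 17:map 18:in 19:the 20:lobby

1

The marked gap is the subject of "argued".
Its filler is the fronted wh-phrase "who", at word 1.
(The other dependency links word 9 to a gap after word 14.)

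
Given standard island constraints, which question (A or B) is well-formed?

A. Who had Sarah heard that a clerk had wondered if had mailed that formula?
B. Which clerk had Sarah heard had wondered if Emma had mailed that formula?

B

In A, the wh-phrase is extracted from inside a wh-island (introduced by "if"), which blocks movement.
In B, the extraction path crosses only that-complement boundaries, which are transparent.
So B is grammatical.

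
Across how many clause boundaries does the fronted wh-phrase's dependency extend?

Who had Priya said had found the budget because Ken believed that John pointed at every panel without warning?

"who" is extracted from the subject of "found".
Boundaries crossed, outermost first: [Ø] — 1 in total.

1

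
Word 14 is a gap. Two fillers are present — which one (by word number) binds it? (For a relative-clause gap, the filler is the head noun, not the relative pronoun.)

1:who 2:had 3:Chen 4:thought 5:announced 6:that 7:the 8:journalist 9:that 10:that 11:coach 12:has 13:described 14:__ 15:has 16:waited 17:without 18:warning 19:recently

8

The marked gap is inside the relative clause, the direct object of "described".
Its filler is the head noun "journalist" (via "that"), at word 8.
(The other dependency links word 1 to a gap after word 4.)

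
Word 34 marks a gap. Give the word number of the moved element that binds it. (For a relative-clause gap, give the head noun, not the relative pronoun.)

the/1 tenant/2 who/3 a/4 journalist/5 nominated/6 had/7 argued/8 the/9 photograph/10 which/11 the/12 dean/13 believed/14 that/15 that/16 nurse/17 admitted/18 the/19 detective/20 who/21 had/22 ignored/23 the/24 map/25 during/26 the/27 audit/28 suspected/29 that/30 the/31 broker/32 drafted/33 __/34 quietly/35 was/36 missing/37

10

The gap at 34 is the object of "drafted", inside a relative clause.
The relative pronoun is "which" (word 11); it is bound by the head noun immediately before it.
Its filler is the head noun "photograph", at word 10.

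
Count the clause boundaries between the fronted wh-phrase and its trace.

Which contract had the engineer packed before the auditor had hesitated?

0

"which contract" originates inside the matrix clause — no clause boundary is crossed.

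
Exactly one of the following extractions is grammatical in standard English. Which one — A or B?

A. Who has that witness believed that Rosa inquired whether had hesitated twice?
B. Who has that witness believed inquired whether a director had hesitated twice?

In A, the wh-phrase is extracted from inside a wh-island (introduced by "whether"), which blocks movement.
In B, the extraction path crosses only that-complement boundaries, which are transparent.
So B is grammatical.

B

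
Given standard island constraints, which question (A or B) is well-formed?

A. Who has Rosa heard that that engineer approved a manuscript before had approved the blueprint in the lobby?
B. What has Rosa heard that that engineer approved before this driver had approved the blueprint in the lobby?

B

In A, the wh-phrase is extracted from inside an adjunct island (introduced by "before"), which blocks movement.
In B, the extraction path crosses only that-complement boundaries, which are transparent.
So B is grammatical.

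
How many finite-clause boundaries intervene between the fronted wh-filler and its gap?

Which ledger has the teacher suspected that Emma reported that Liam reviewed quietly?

2

"which ledger" is extracted from the object of "reviewed".
Boundaries crossed, outermost first: [that], [that] — 2 in total.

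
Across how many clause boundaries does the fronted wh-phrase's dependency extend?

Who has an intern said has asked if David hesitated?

"who" is extracted from the subject of "asked".
Boundaries crossed, outermost first: [Ø] — 1 in total.

1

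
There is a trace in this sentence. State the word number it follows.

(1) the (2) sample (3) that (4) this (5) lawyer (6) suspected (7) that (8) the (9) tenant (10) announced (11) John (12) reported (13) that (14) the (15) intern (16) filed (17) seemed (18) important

16

The displaced element is "the sample" (word 2).
It is linked across 3 clause boundaries (that → Ø → that).
It functions as the direct object of "filed", so the gap sits immediately after word 16 ("filed").
Base order: This lawyer suspected that the tenant announced John reported that the intern filed the sample.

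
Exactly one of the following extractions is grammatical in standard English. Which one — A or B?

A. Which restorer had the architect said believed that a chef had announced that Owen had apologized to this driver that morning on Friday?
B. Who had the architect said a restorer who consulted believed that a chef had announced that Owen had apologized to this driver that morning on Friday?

In B, the wh-phrase is extracted from inside a complex-NP island (relative clause) (introduced by "who"), which blocks movement.
In A, the extraction path crosses only that-complement boundaries, which are transparent.
So A is grammatical.

A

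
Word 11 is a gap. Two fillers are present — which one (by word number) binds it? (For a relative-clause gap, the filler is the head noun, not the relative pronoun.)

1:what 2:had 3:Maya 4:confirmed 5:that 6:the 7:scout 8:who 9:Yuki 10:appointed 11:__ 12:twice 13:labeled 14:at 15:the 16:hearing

The marked gap is inside the relative clause, the direct object of "appointed".
Its filler is the head noun "scout" (via "who"), at word 7.
(The other dependency links word 1 to a gap after word 13.)

7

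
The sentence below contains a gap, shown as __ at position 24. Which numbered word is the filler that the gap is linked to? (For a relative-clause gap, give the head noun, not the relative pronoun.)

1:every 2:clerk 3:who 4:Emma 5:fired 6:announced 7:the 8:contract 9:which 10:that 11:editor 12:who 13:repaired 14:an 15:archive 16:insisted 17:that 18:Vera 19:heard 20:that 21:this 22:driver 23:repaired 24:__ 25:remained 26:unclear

The gap at 24 is the object of "repaired", inside a relative clause.
The relative pronoun is "which" (word 9); it is bound by the head noun immediately before it.
Its filler is the head noun "contract", at word 8.

8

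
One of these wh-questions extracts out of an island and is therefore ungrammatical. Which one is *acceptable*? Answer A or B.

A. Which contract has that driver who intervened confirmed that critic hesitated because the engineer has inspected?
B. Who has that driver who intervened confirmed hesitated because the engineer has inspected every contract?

In A, the wh-phrase is extracted from inside an adjunct island (introduced by "because"), which blocks movement.
In B, the extraction path crosses only that-complement boundaries, which are transparent.
So B is grammatical.

B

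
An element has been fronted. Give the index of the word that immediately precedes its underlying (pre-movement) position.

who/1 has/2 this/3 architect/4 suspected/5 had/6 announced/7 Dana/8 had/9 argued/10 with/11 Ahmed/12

5

The displaced element is "who" (word 1).
It is linked across 1 clause boundary (Ø).
It functions as the subject of "announced", so the gap sits immediately after word 5 ("suspected").
Base order: This architect has suspected that who had announced Dana had argued with Ahmed.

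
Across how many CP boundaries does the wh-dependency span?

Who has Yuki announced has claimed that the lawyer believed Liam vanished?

1

"who" is extracted from the subject of "claimed".
Boundaries crossed, outermost first: [Ø] — 1 in total.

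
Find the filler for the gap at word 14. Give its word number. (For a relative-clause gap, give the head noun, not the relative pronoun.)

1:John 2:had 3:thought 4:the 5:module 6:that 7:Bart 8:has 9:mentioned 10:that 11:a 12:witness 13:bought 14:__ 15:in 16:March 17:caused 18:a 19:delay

5

The gap at 14 is the object of "bought", inside a relative clause.
The relative pronoun is "that" (word 6); it is bound by the head noun immediately before it.
Its filler is the head noun "module", at word 5.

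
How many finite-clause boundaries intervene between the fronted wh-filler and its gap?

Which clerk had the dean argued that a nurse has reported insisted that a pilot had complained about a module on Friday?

"which clerk" is extracted from the subject of "insisted".
Boundaries crossed, outermost first: [that], [Ø] — 2 in total.

2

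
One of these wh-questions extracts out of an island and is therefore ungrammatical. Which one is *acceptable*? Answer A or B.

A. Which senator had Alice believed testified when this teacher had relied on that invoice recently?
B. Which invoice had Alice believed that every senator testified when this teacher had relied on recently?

A

In B, the wh-phrase is extracted from inside an adjunct island (introduced by "when"), which blocks movement.
In A, the extraction path crosses only that-complement boundaries, which are transparent.
So A is grammatical.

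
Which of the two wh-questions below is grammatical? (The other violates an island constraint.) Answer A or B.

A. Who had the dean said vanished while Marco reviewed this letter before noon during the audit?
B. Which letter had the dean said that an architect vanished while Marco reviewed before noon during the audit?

A

In B, the wh-phrase is extracted from inside an adjunct island (introduced by "while"), which blocks movement.
In A, the extraction path crosses only that-complement boundaries, which are transparent.
So A is grammatical.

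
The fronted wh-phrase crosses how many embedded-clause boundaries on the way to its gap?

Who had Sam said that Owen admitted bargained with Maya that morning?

"who" is extracted from the subject of "bargained".
Boundaries crossed, outermost first: [that], [Ø] — 2 in total.

2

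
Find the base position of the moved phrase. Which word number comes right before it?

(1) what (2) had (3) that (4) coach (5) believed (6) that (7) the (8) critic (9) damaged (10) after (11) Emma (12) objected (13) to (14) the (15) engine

The displaced element is "what" (word 1).
It is linked across 1 clause boundary (that).
It functions as the direct object of "damaged", so the gap sits immediately after word 9 ("damaged").
Base order: That coach had believed that the critic damaged what after Emma objected to the engine.

9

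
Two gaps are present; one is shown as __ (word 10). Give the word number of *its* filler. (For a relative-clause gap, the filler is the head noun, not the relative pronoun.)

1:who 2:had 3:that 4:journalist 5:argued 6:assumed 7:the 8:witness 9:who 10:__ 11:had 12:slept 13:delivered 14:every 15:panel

8

The marked gap is inside the relative clause, the subject of "slept".
Its filler is the head noun "witness" (via "who"), at word 8.
(The other dependency links word 1 to a gap after word 5.)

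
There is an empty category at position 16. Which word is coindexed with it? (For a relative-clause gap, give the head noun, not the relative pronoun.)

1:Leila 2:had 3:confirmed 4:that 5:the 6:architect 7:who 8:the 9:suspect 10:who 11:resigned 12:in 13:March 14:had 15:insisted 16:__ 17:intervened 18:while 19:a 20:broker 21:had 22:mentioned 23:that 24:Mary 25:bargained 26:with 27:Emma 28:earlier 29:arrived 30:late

6

The gap at 16 is the subject of "intervened", inside a relative clause.
The relative pronoun is "who" (word 7); it is bound by the head noun immediately before it.
Its filler is the head noun "architect", at word 6.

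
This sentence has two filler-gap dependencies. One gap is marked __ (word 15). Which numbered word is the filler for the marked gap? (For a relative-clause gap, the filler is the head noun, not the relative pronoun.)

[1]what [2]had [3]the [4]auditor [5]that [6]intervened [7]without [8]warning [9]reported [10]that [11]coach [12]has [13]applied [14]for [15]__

The marked gap is the object of the preposition "for" of "applied".
Its filler is the fronted wh-phrase "what", at word 1.
(The other dependency links word 4 to a gap after word 5.)

1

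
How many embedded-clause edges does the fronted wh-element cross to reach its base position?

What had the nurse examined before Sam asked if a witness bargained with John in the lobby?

0

"what" originates inside the matrix clause — no clause boundary is crossed.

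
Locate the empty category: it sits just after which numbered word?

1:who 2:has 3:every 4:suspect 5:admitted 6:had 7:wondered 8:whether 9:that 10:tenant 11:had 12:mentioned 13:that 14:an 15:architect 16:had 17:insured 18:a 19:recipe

The displaced element is "who" (word 1).
It is linked across 1 clause boundary (Ø).
It functions as the subject of "wondered", so the gap sits immediately after word 5 ("admitted").
Base order: Every suspect has admitted that who had wondered whether that tenant had mentioned that an architect had insured a recipe.

5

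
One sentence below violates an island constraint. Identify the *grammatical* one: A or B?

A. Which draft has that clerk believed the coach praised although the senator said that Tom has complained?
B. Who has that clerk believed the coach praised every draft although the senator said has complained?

In B, the wh-phrase is extracted from inside an adjunct island (introduced by "although"), which blocks movement.
In A, the extraction path crosses only that-complement boundaries, which are transparent.
So A is grammatical.

A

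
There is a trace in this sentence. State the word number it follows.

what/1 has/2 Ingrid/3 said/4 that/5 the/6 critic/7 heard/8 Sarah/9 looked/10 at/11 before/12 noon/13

11

The displaced element is "what" (word 1).
It is linked across 2 clause boundaries (that → Ø).
It functions as the object of the preposition "at" of "looked", so the gap sits immediately after word 11 ("at").
Base order: Ingrid has said that the critic heard Sarah looked at what before noon.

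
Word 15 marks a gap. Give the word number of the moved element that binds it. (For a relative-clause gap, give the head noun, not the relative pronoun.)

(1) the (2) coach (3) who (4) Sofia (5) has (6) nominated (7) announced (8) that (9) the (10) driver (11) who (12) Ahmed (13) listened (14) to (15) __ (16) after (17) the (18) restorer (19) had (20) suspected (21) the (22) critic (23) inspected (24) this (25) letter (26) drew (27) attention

10

The gap at 15 is the prepositional object of "listened", inside a relative clause.
The relative pronoun is "who" (word 11); it is bound by the head noun immediately before it.
Its filler is the head noun "driver", at word 10.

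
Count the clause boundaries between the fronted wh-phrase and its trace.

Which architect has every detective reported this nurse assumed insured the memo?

2

"which architect" is extracted from the subject of "insured".
Boundaries crossed, outermost first: [Ø], [Ø] — 2 in total.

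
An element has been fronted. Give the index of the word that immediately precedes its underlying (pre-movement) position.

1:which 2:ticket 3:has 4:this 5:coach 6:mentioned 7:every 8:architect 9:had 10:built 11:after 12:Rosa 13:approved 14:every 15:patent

10

The displaced element is "which ticket" (word 2).
It is linked across 1 clause boundary (Ø).
It functions as the direct object of "built", so the gap sits immediately after word 10 ("built").
Base order: This coach has mentioned every architect had built which ticket after Rosa approved every patent.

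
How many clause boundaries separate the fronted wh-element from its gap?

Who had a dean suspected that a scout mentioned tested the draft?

2

"who" is extracted from the subject of "tested".
Boundaries crossed, outermost first: [that], [Ø] — 2 in total.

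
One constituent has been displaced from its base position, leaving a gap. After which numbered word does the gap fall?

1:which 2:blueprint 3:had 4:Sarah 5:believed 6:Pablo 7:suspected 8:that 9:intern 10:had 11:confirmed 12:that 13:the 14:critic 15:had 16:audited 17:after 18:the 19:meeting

16

The displaced element is "which blueprint" (word 2).
It is linked across 3 clause boundaries (Ø → Ø → that).
It functions as the direct object of "audited", so the gap sits immediately after word 16 ("audited").
Base order: Sarah had believed Pablo suspected that intern had confirmed that the critic had audited which blueprint after the meeting.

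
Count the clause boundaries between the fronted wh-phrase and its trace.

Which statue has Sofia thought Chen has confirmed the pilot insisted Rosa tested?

"which statue" is extracted from the object of "tested".
Boundaries crossed, outermost first: [Ø], [Ø], [Ø] — 3 in total.

3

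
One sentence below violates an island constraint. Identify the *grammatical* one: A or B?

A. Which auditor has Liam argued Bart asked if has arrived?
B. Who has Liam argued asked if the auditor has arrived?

B

In A, the wh-phrase is extracted from inside a wh-island (introduced by "if"), which blocks movement.
In B, the extraction path crosses only that-complement boundaries, which are transparent.
So B is grammatical.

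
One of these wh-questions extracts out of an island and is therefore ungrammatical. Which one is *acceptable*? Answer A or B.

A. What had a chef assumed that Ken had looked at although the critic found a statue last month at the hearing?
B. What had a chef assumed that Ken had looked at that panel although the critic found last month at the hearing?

A

In B, the wh-phrase is extracted from inside an adjunct island (introduced by "although"), which blocks movement.
In A, the extraction path crosses only that-complement boundaries, which are transparent.
So A is grammatical.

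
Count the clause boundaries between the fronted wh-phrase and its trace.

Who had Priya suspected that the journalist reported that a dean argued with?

"who" is extracted from the PP object of "argued".
Boundaries crossed, outermost first: [that], [that] — 2 in total.

2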